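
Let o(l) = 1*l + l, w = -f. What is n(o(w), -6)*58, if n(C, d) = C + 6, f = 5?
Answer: -232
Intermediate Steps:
w = -5 (w = -1*5 = -5)
o(l) = 2*l (o(l) = l + l = 2*l)
n(C, d) = 6 + C
n(o(w), -6)*58 = (6 + 2*(-5))*58 = (6 - 10)*58 = -4*58 = -232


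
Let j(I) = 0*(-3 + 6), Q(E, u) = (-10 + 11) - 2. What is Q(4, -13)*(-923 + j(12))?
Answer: 923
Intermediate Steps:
Q(E, u) = -1 (Q(E, u) = 1 - 2 = -1)
j(I) = 0 (j(I) = 0*3 = 0)
Q(4, -13)*(-923 + j(12)) = -(-923 + 0) = -1*(-923) = 923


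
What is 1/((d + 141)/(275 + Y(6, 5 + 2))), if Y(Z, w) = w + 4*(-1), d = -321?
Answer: -139/90 ≈ -1.5444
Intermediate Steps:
Y(Z, w) = -4 + w (Y(Z, w) = w - 4 = -4 + w)
1/((d + 141)/(275 + Y(6, 5 + 2))) = 1/((-321 + 141)/(275 + (-4 + (5 + 2)))) = 1/(-180/(275 + (-4 + 7))) = 1/(-180/(275 + 3)) = 1/(-180/278) = 1/(-180*1/278) = 1/(-90/139) = -139/90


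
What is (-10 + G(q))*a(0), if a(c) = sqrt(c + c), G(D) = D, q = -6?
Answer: 0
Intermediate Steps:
a(c) = sqrt(2)*sqrt(c) (a(c) = sqrt(2*c) = sqrt(2)*sqrt(c))
(-10 + G(q))*a(0) = (-10 - 6)*(sqrt(2)*sqrt(0)) = -16*sqrt(2)*0 = -16*0 = 0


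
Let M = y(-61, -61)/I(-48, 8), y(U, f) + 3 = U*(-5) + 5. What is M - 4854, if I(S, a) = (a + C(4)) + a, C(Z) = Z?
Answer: -96773/20 ≈ -4838.6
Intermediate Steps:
y(U, f) = 2 - 5*U (y(U, f) = -3 + (U*(-5) + 5) = -3 + (-5*U + 5) = -3 + (5 - 5*U) = 2 - 5*U)
I(S, a) = 4 + 2*a (I(S, a) = (a + 4) + a = (4 + a) + a = 4 + 2*a)
M = 307/20 (M = (2 - 5*(-61))/(4 + 2*8) = (2 + 305)/(4 + 16) = 307/20 ≈ 15.350)
M - 4854 = 307/20 - 4854 = -96773/20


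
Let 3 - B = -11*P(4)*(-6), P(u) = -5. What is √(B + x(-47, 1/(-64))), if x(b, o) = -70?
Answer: √263 ≈ 16.217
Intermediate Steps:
B = 333 (B = 3 - (-11*(-5))*(-6) = 3 - 55*(-6) = 3 - 1*(-330) = 3 + 330 = 333)
√(B + x(-47, 1/(-64))) = √(333 - 70) = √263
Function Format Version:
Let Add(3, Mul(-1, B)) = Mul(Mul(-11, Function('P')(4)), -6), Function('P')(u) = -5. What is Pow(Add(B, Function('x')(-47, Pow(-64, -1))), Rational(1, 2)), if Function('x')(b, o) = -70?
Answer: Pow(263, Rational(1, 2)) ≈ 16.217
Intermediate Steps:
B = 333 (B = Add(3, Mul(-1, Mul(Mul(-11, -5), -6))) = Add(3, Mul(-1, Mul(55, -6))) = Add(3, Mul(-1, -330)) = Add(3, 330) = 333)
Pow(Add(B, Function('x')(-47, Pow(-64, -1))), Rational(1, 2)) = Pow(Add(333, -70), Rational(1, 2)) = Pow(263, Rational(1, 2))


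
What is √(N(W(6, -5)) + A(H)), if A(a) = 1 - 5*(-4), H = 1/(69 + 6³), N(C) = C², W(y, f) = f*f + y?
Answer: √982 ≈ 31.337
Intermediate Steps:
W(y, f) = y + f² (W(y, f) = f² + y = y + f²)
H = 1/285 (H = 1/(69 + 216) = 1/285 ≈ 0.0035088)
A(a) = 21 (A(a) = 1 + 20 = 21)
√(N(W(6, -5)) + A(H)) = √((6 + (-5)²)² + 21) = √((6 + 25)² + 21) = √(31² + 21) = √(961 + 21) = √982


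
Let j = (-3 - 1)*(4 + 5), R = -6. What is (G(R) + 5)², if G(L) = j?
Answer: 961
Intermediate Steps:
j = -36 (j = -4*9 = -36)
G(L) = -36
(G(R) + 5)² = (-36 + 5)² = (-31)² = 961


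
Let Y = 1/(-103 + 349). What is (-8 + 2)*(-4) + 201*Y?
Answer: 2035/82 ≈ 24.817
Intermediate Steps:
Y = 1/246 ≈ 0.0040650
(-8 + 2)*(-4) + 201*Y = (-8 + 2)*(-4) + 201*(1/246) = -6*(-4) + 67/82 = 24 + 67/82 = 2035/82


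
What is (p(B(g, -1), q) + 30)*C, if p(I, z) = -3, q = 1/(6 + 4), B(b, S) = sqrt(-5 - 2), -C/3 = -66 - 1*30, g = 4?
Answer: 7776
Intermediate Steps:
C = 288 (C = -3*(-66 - 1*30) = -3*(-66 - 30) = -3*(-96) = 288)
B(b, S) = I*sqrt(7) (B(b, S) = sqrt(-7) = I*sqrt(7))
q = 1/10 ≈ 0.10000
(p(B(g, -1), q) + 30)*C = (-3 + 30)*288 = 27*288 = 7776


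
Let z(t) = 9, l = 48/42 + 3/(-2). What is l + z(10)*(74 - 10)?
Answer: 8059/14 ≈ 575.64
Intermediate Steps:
l = -5/14 (l = 48*(1/42) + 3*(-½) = 8/7 - 3/2 = -5/14 ≈ -0.35714)
l + z(10)*(74 - 10) = -5/14 + 9*(74 - 10) = -5/14 + 9*64 = -5/14 + 576 = 8059/14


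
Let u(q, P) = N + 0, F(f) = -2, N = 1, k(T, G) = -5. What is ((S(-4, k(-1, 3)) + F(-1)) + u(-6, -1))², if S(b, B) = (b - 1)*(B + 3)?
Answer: 81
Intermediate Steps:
S(b, B) = (-1 + b)*(3 + B)
u(q, P) = 1 (u(q, P) = 1 + 0 = 1)
((S(-4, k(-1, 3)) + F(-1)) + u(-6, -1))² = (((-3 - 1*(-5) + 3*(-4) - 5*(-4)) - 2) + 1)² = (((-3 + 5 - 12 + 20) - 2) + 1)² = ((10 - 2) + 1)² = (8 + 1)² = 9² = 81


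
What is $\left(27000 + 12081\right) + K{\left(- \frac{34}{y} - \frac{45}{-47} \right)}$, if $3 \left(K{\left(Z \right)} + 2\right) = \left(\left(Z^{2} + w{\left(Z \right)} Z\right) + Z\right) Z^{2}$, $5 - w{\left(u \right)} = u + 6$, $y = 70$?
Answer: $39079$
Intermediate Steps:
$w{\left(u \right)} = -1 - u$ ($w{\left(u \right)} = 5 - \left(u + 6\right) = 5 - \left(6 + u\right) = -1 - u$)
$K{\left(Z \right)} = -2 + \frac{Z^{2} \left(Z + Z^{2} + Z \left(-1 - Z\right)\right)}{3}$ ($K{\left(Z \right)} = -2 + \frac{\left(\left(Z^{2} + \left(-1 - Z\right) Z\right) + Z\right) Z^{2}}{3} = -2 + \frac{\left(\left(Z^{2} + Z \left(-1 - Z\right)\right) + Z\right) Z^{2}}{3} = -2 + \frac{\left(Z + Z^{2} + Z \left(-1 - Z\right)\right) Z^{2}}{3} = -2 + \frac{Z^{2} \left(Z + Z^{2} + Z \left(-1 - Z\right)\right)}{3}$)
$\left(27000 + 12081\right) + K{\left(- \frac{34}{y} - \frac{45}{-47} \right)} = \left(27000 + 12081\right) - 2 = 39081 - 2 = 39079$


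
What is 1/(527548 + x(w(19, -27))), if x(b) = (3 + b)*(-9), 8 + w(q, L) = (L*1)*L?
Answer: 1/521032 ≈ 1.9193e-6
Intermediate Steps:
w(q, L) = -8 + L² (w(q, L) = -8 + (L*1)*L = -8 + L*L = -8 + L²)
x(b) = -27 - 9*b
1/(527548 + x(w(19, -27))) = 1/(527548 + (-27 - 9*(-8 + (-27)²))) = 1/(527548 + (-27 - 9*(-8 + 729))) = 1/(527548 + (-27 - 9*721)) = 1/(527548 + (-27 - 6489)) = 1/(527548 - 6516) = 1/521032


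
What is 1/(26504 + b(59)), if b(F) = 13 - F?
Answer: 1/26458 ≈ 3.7796e-5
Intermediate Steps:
1/(26504 + b(59)) = 1/(26504 + (13 - 1*59)) = 1/(26504 + (13 - 59)) = 1/(26504 - 46) = 1/26458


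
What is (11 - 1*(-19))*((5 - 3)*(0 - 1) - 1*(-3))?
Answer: 30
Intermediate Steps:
(11 - 1*(-19))*((5 - 3)*(0 - 1) - 1*(-3)) = (11 + 19)*(2*(-1) + 3) = 30*(-2 + 3) = 30*1 = 30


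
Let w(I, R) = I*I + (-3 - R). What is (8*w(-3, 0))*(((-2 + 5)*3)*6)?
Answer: 2592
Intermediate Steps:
w(I, R) = -3 + I² - R (w(I, R) = I² + (-3 - R) = -3 + I² - R)
(8*w(-3, 0))*(((-2 + 5)*3)*6) = (8*(-3 + (-3)² - 1*0))*(((-2 + 5)*3)*6) = (8*(-3 + 9 + 0))*((3*3)*6) = (8*6)*(9*6) = 48*54 = 2592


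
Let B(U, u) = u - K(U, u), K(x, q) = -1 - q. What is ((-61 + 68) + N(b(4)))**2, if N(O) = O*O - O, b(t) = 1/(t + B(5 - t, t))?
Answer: 1371241/28561 ≈ 48.011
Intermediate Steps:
B(U, u) = 1 + 2*u (B(U, u) = u - (-1 - u) = u + (1 + u) = 1 + 2*u)
b(t) = 1/(1 + 3*t) (b(t) = 1/(t + (1 + 2*t)) = 1/(1 + 3*t))
N(O) = O**2 - O
((-61 + 68) + N(b(4)))**2 = ((-61 + 68) + (-1 + 1/(1 + 3*4))/(1 + 3*4))**2 = (7 + (-1 + 1/(1 + 12))/(1 + 12))**2 = (7 + (-1 + 1/13)/13)**2 = (7 + (1/13)*(-12/13))**2 = (7 - 12/169)**2 = (1171/169)**2 = 1371241/28561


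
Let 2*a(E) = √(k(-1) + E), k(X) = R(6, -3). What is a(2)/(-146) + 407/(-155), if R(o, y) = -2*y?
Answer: -407/155 - √2/146 ≈ -2.6355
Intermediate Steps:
k(X) = 6 (k(X) = -2*(-3) = 6)
a(E) = √(6 + E)/2
a(2)/(-146) + 407/(-155) = (√(6 + 2)/2)/(-146) + 407/(-155) = (√8/2)*(-1/146) + 407*(-1/155) = ((2*√2)/2)*(-1/146) - 407/155 = √2*(-1/146) - 407/155 = -√2/146 - 407/155 = -407/155 - √2/146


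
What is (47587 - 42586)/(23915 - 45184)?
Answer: -5001/21269 ≈ -0.23513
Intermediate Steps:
(47587 - 42586)/(23915 - 45184) = 5001/(-21269) = 5001*(-1/21269) = -5001/21269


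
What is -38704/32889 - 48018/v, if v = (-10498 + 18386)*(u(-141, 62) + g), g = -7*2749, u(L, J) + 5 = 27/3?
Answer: -18465511457/15695420136 ≈ -1.1765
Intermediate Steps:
u(L, J) = 4 (u(L, J) = -5 + 27/3 = -5 + 27*(1/3) = -5 + 9 = 4)
g = -19243
v = -151757232 (v = (-10498 + 18386)*(4 - 19243) = 7888*(-19239) = -151757232)
-38704/32889 - 48018/v = -38704/32889 - 48018/(-151757232) = -38704*1/32889 - 48018*(-1/151757232) = -38704/32889 + 151/477224 = -18465511457/15695420136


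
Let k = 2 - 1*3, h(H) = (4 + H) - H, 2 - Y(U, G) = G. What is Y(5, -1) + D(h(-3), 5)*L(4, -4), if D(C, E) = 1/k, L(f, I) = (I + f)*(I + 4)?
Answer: 3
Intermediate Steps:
Y(U, G) = 2 - G
L(f, I) = (4 + I)*(I + f) (L(f, I) = (I + f)*(4 + I) = (4 + I)*(I + f))
h(H) = 4
k = -1 (k = 2 - 3 = -1)
D(C, E) = -1 (D(C, E) = 1/(-1) = -1)
Y(5, -1) + D(h(-3), 5)*L(4, -4) = (2 - 1*(-1)) - ((-4)² + 4*(-4) + 4*4 - 4*4) = (2 + 1) - (16 - 16 + 16 - 16) = 3 - 1*0 = 3 + 0 = 3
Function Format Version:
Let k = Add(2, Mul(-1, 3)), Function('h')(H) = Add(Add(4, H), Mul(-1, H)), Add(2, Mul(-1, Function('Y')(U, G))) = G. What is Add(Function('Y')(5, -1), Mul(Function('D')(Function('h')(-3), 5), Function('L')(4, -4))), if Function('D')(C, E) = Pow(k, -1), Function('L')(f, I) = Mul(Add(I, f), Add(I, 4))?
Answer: 3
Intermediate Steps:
Function('Y')(U, G) = Add(2, Mul(-1, G))
Function('L')(f, I) = Mul(Add(4, I), Add(I, f)) (Function('L')(f, I) = Mul(Add(I, f), Add(4, I)) = Mul(Add(4, I), Add(I, f)))
Function('h')(H) = 4
k = -1 (k = Add(2, -3) = -1)
Function('D')(C, E) = -1 (Function('D')(C, E) = Pow(-1, -1) = -1)
Add(Function('Y')(5, -1), Mul(Function('D')(Function('h')(-3), 5), Function('L')(4, -4))) = Add(Add(2, Mul(-1, -1)), Mul(-1, Add(Pow(-4, 2), Mul(4, -4), Mul(4, 4), Mul(-4, 4)))) = Add(Add(2, 1), Mul(-1, Add(16, -16, 16, -16))) = Add(3, Mul(-1, 0)) = Add(3, 0) = 3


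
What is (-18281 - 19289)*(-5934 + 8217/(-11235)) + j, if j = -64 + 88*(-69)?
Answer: 166998329602/749 ≈ 2.2296e+8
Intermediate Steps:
j = -6136 (j = -64 - 6072 = -6136)
(-18281 - 19289)*(-5934 + 8217/(-11235)) + j = (-18281 - 19289)*(-5934 + 8217/(-11235)) - 6136 = -37570*(-5934 + 8217*(-1/11235)) - 6136 = -37570*(-5934 - 2739/3745) - 6136 = -37570*(-22225569/3745) - 6136 = 167002925466/749 - 6136 = 166998329602/749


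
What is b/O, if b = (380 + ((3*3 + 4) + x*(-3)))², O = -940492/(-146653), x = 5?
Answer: 748370259/33589 ≈ 22280.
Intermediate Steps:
O = 940492/146653 (O = -940492*(-1/146653) = 940492/146653 ≈ 6.4130)
b = 142884 (b = (380 + ((3*3 + 4) + 5*(-3)))² = (380 + ((9 + 4) - 15))² = (380 + (13 - 15))² = (380 - 2)² = 378² = 142884)
b/O = 142884/(940492/146653) = 142884*(146653/940492) = 748370259/33589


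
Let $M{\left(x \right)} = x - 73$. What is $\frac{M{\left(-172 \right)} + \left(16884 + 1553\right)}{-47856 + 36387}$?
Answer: $- \frac{6064}{3823} \approx -1.5862$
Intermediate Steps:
$M{\left(x \right)} = -73 + x$
$\frac{M{\left(-172 \right)} + \left(16884 + 1553\right)}{-47856 + 36387} = \frac{\left(-73 - 172\right) + \left(16884 + 1553\right)}{-47856 + 36387} = \frac{-245 + 18437}{-11469} = 18192 \left(- \frac{1}{11469}\right) = - \frac{6064}{3823}$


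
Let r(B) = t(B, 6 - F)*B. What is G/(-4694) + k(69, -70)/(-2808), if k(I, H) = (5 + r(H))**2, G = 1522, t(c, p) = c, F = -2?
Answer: -2091432169/244088 ≈ -8568.4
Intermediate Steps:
r(B) = B**2 (r(B) = B*B = B**2)
k(I, H) = (5 + H**2)**2
G/(-4694) + k(69, -70)/(-2808) = 1522/(-4694) + (5 + (-70)**2)**2/(-2808) = 1522*(-1/4694) + (5 + 4900)**2*(-1/2808) = -761/2347 + 4905**2*(-1/2808) = -761/2347 + 24059025*(-1/2808) = -761/2347 - 891075/104 = -2091432169/244088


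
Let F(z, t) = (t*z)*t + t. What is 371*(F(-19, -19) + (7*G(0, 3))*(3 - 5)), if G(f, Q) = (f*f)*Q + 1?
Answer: -2556932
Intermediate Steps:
G(f, Q) = 1 + Q*f² (G(f, Q) = f²*Q + 1 = Q*f² + 1 = 1 + Q*f²)
F(z, t) = t + z*t² (F(z, t) = z*t² + t = t + z*t²)
371*(F(-19, -19) + (7*G(0, 3))*(3 - 5)) = 371*(-19*(1 - 19*(-19)) + (7*(1 + 3*0²))*(3 - 5)) = 371*(-19*(1 + 361) + (7*(1 + 3*0))*(-2)) = 371*(-19*362 + (7*(1 + 0))*(-2)) = 371*(-6878 + (7*1)*(-2)) = 371*(-6878 + 7*(-2)) = 371*(-6878 - 14) = 371*(-6892) = -2556932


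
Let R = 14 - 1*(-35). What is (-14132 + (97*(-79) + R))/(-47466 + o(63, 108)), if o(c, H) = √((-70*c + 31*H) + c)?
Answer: 38229468/83445265 + 21746*I*√111/751007385 ≈ 0.45814 + 0.00030507*I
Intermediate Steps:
R = 49 (R = 14 + 35 = 49)
o(c, H) = √(-69*c + 31*H)
(-14132 + (97*(-79) + R))/(-47466 + o(63, 108)) = (-14132 + (97*(-79) + 49))/(-47466 + √(-69*63 + 31*108)) = (-14132 + (-7663 + 49))/(-47466 + √(-4347 + 3348)) = (-14132 - 7614)/(-47466 + √(-999)) = -21746/(-47466 + 3*I*√111)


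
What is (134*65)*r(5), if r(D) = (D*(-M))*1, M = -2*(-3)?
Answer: -261300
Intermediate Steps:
M = 6
r(D) = -6*D (r(D) = (D*(-1*6))*1 = (D*(-6))*1 = -6*D*1 = -6*D)
(134*65)*r(5) = (134*65)*(-6*5) = 8710*(-30) = -261300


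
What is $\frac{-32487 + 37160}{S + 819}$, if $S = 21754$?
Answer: $\frac{4673}{22573} \approx 0.20702$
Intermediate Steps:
$\frac{-32487 + 37160}{S + 819} = \frac{-32487 + 37160}{21754 + 819} = \frac{4673}{22573}$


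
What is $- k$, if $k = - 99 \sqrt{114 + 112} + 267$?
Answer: $-267 + 99 \sqrt{226} \approx 1221.3$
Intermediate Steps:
$k = 267 - 99 \sqrt{226}$ ($k = - 99 \sqrt{226} + 267 = 267 - 99 \sqrt{226} \approx -1221.3$)
$- k = - (267 - 99 \sqrt{226}) = -267 + 99 \sqrt{226}$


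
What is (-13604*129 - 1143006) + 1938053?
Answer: -959869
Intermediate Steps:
(-13604*129 - 1143006) + 1938053 = (-1754916 - 1143006) + 1938053 = -2897922 + 1938053 = -959869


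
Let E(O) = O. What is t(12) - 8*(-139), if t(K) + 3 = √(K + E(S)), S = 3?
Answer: 1109 + √15 ≈ 1112.9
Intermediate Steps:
t(K) = -3 + √(3 + K) (t(K) = -3 + √(K + 3) = -3 + √(3 + K))
t(12) - 8*(-139) = (-3 + √(3 + 12)) - 8*(-139) = (-3 + √15) + 1112 = 1109 + √15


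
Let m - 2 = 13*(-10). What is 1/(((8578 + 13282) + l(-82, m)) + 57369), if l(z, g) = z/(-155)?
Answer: 155/12280577 ≈ 1.2622e-5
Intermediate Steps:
m = -128 (m = 2 + 13*(-10) = 2 - 130 = -128)
l(z, g) = -z/155 (l(z, g) = z*(-1/155) = -z/155)
1/(((8578 + 13282) + l(-82, m)) + 57369) = 1/(((8578 + 13282) - 1/155*(-82)) + 57369) = 1/((21860 + 82/155) + 57369) = 1/(3388382/155 + 57369) = 1/(12280577/155) = 155/12280577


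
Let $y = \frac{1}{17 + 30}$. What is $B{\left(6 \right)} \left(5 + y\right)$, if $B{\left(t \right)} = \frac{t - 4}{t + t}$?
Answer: $\frac{118}{141} \approx 0.83688$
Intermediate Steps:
$y = \frac{1}{47} \approx 0.021277$
$B{\left(t \right)} = \frac{-4 + t}{2 t}$
$B{\left(6 \right)} \left(5 + y\right) = \frac{-4 + 6}{2 \cdot 6} \left(5 + \frac{1}{47}\right) = \frac{1}{2} \cdot \frac{1}{6} \cdot 2 \cdot \frac{236}{47} = \frac{1}{6} \cdot \frac{236}{47} = \frac{118}{141}$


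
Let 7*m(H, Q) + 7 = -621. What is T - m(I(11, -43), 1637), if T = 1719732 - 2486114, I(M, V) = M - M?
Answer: -5364046/7 ≈ -7.6629e+5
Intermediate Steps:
I(M, V) = 0
m(H, Q) = -628/7 (m(H, Q) = -1 + (⅐)*(-621) = -1 - 621/7 = -628/7)
T = -766382
T - m(I(11, -43), 1637) = -766382 - 1*(-628/7) = -766382 + 628/7 = -5364046/7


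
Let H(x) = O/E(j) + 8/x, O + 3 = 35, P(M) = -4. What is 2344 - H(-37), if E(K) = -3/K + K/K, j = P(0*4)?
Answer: 602416/259 ≈ 2325.9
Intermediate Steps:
j = -4
O = 32 (O = -3 + 35 = 32)
E(K) = 1 - 3/K (E(K) = -3/K + 1 = 1 - 3/K)
H(x) = 128/7 + 8/x (H(x) = 32/(((-3 - 4)/(-4))) + 8/x = 32/((-¼*(-7))) + 8/x = 32/(7/4) + 8/x = 32*(4/7) + 8/x = 128/7 + 8/x)
2344 - H(-37) = 2344 - (128/7 + 8/(-37)) = 2344 - (128/7 + 8*(-1/37)) = 2344 - (128/7 - 8/37) = 2344 - 1*4680/259 = 2344 - 4680/259 = 602416/259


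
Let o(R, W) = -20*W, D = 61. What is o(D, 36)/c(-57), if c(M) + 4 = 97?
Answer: -240/31 ≈ -7.7419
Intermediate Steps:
c(M) = 93 (c(M) = -4 + 97 = 93)
o(D, 36)/c(-57) = -20*36/93 = -720*1/93 = -240/31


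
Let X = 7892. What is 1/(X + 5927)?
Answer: 1/13819 ≈ 7.2364e-5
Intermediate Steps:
1/(X + 5927) = 1/(7892 + 5927) = 1/13819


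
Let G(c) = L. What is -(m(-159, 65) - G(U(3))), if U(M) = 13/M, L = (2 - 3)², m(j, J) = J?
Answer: -64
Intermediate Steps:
L = 1 (L = (-1)² = 1)
G(c) = 1
-(m(-159, 65) - G(U(3))) = -(65 - 1*1) = -(65 - 1) = -1*64 = -64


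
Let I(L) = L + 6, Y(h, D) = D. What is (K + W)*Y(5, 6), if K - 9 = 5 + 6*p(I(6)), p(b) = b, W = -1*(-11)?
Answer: 582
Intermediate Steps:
I(L) = 6 + L
W = 11
K = 86 (K = 9 + (5 + 6*(6 + 6)) = 9 + (5 + 6*12) = 9 + (5 + 72) = 9 + 77 = 86)
(K + W)*Y(5, 6) = (86 + 11)*6 = 97*6 = 582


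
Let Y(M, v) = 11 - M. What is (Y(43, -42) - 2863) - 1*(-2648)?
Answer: -247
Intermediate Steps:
(Y(43, -42) - 2863) - 1*(-2648) = ((11 - 1*43) - 2863) - 1*(-2648) = ((11 - 43) - 2863) + 2648 = (-32 - 2863) + 2648 = -2895 + 2648 = -247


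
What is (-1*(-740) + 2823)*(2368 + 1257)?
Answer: 12915875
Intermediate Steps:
(-1*(-740) + 2823)*(2368 + 1257) = (740 + 2823)*3625 = 3563*3625 = 12915875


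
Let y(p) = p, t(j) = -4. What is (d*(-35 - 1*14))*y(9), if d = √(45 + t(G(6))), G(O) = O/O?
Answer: -441*√41 ≈ -2823.8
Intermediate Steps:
G(O) = 1
d = √41 (d = √(45 - 4) = √41 ≈ 6.4031)
(d*(-35 - 1*14))*y(9) = (√41*(-35 - 1*14))*9 = (√41*(-35 - 14))*9 = (√41*(-49))*9 = -49*√41*9 = -441*√41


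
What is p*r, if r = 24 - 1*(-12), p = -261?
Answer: -9396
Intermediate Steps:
r = 36 (r = 24 + 12 = 36)
p*r = -261*36 = -9396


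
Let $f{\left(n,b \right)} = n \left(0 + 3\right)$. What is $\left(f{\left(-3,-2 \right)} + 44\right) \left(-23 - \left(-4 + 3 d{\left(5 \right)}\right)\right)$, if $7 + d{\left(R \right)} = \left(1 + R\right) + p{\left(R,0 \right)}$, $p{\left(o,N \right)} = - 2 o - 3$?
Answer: $805$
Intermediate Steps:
$p{\left(o,N \right)} = -3 - 2 o$
$f{\left(n,b \right)} = 3 n$ ($f{\left(n,b \right)} = n 3 = 3 n$)
$d{\left(R \right)} = -9 - R$ ($d{\left(R \right)} = -7 + \left(\left(1 + R\right) - \left(3 + 2 R\right)\right) = -7 - \left(2 + R\right) = -9 - R$)
$\left(f{\left(-3,-2 \right)} + 44\right) \left(-23 - \left(-4 + 3 d{\left(5 \right)}\right)\right) = \left(3 \left(-3\right) + 44\right) \left(-23 - \left(-4 + 3 \left(-9 - 5\right)\right)\right) = \left(-9 + 44\right) \left(-23 - \left(-4 + 3 \left(-9 - 5\right)\right)\right) = 35 \left(-23 - \left(-4 + 3 \left(-14\right)\right)\right) = 35 \left(-23 - \left(-4 - 42\right)\right) = 35 \left(-23 - -46\right) = 35 \left(-23 + 46\right) = 35 \cdot 23 = 805$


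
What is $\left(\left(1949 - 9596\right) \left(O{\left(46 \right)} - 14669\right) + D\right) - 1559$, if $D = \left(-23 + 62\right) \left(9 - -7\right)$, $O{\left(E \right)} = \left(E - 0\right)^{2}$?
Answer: $95991856$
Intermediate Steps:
$O{\left(E \right)} = E^{2}$ ($O{\left(E \right)} = \left(E + 0\right)^{2} = E^{2}$)
$D = 624$ ($D = 39 \left(9 + 7\right) = 39 \cdot 16 = 624$)
$\left(\left(1949 - 9596\right) \left(O{\left(46 \right)} - 14669\right) + D\right) - 1559 = \left(\left(1949 - 9596\right) \left(46^{2} - 14669\right) + 624\right) - 1559 = \left(- 7647 \left(2116 - 14669\right) + 624\right) - 1559 = \left(\left(-7647\right) \left(-12553\right) + 624\right) - 1559 = \left(95992791 + 624\right) - 1559 = 95993415 - 1559 = 95991856$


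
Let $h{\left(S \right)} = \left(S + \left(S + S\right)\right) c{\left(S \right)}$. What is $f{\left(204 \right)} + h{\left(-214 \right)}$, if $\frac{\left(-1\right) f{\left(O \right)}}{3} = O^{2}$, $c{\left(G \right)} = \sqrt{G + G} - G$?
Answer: $-262236 - 1284 i \sqrt{107} \approx -2.6224 \cdot 10^{5} - 13282.0 i$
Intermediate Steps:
$c{\left(G \right)} = - G + \sqrt{2} \sqrt{G}$ ($c{\left(G \right)} = \sqrt{2 G} - G = \sqrt{2} \sqrt{G} - G = - G + \sqrt{2} \sqrt{G}$)
$h{\left(S \right)} = 3 S \left(- S + \sqrt{2} \sqrt{S}\right)$ ($h{\left(S \right)} = \left(S + \left(S + S\right)\right) \left(- S + \sqrt{2} \sqrt{S}\right) = \left(S + 2 S\right) \left(- S + \sqrt{2} \sqrt{S}\right) = 3 S \left(- S + \sqrt{2} \sqrt{S}\right)$)
$f{\left(O \right)} = - 3 O^{2}$
$f{\left(204 \right)} + h{\left(-214 \right)} = - 3 \cdot 204^{2} + 3 \left(-214\right) \left(\left(-1\right) \left(-214\right) + \sqrt{2} \sqrt{-214}\right) = \left(-3\right) 41616 + 3 \left(-214\right) \left(214 + \sqrt{2} i \sqrt{214}\right) = -124848 + 3 \left(-214\right) \left(214 + 2 i \sqrt{107}\right) = -124848 - \left(137388 + 1284 i \sqrt{107}\right) = -262236 - 1284 i \sqrt{107}$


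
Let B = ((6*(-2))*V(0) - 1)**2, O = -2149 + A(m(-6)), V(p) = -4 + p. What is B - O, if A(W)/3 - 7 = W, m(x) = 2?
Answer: 4331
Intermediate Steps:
A(W) = 21 + 3*W
O = -2122 (O = -2149 + (21 + 3*2) = -2149 + (21 + 6) = -2149 + 27 = -2122)
B = 2209 (B = ((6*(-2))*(-4 + 0) - 1)**2 = (-12*(-4) - 1)**2 = (48 - 1)**2 = 47**2 = 2209)
B - O = 2209 - 1*(-2122) = 2209 + 2122 = 4331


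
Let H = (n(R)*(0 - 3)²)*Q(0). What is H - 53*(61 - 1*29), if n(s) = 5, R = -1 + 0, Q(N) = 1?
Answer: -1651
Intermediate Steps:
R = -1
H = 45 (H = (5*(0 - 3)²)*1 = (5*(-3)²)*1 = (5*9)*1 = 45*1 = 45)
H - 53*(61 - 1*29) = 45 - 53*(61 - 1*29) = 45 - 53*(61 - 29) = 45 - 53*32 = 45 - 1*1696 = 45 - 1696 = -1651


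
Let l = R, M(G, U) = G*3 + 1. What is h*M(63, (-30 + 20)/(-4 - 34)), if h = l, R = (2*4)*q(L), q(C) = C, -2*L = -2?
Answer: 1520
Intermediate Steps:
L = 1 (L = -½*(-2) = 1)
M(G, U) = 1 + 3*G (M(G, U) = 3*G + 1 = 1 + 3*G)
R = 8 (R = (2*4)*1 = 8*1 = 8)
l = 8
h = 8
h*M(63, (-30 + 20)/(-4 - 34)) = 8*(1 + 3*63) = 8*(1 + 189) = 8*190 = 1520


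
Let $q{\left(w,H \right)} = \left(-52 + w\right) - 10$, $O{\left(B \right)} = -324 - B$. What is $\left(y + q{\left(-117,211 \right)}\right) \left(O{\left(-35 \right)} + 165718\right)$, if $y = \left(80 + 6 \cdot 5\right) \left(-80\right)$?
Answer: $-1485386991$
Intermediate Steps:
$y = -8800$ ($y = \left(80 + 30\right) \left(-80\right) = 110 \left(-80\right) = -8800$)
$q{\left(w,H \right)} = -62 + w$
$\left(y + q{\left(-117,211 \right)}\right) \left(O{\left(-35 \right)} + 165718\right) = \left(-8800 - 179\right) \left(\left(-324 - -35\right) + 165718\right) = \left(-8800 - 179\right) \left(\left(-324 + 35\right) + 165718\right) = - 8979 \left(-289 + 165718\right) = \left(-8979\right) 165429 = -1485386991$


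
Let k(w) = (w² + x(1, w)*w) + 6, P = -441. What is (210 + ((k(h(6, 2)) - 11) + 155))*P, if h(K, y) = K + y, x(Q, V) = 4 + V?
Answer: -229320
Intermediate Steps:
k(w) = 6 + w² + w*(4 + w) (k(w) = (w² + (4 + w)*w) + 6 = (w² + w*(4 + w)) + 6 = 6 + w² + w*(4 + w))
(210 + ((k(h(6, 2)) - 11) + 155))*P = (210 + (((6 + (6 + 2)² + (6 + 2)*(4 + (6 + 2))) - 11) + 155))*(-441) = (210 + (((6 + 8² + 8*(4 + 8)) - 11) + 155))*(-441) = (210 + (((6 + 64 + 8*12) - 11) + 155))*(-441) = (210 + (((6 + 64 + 96) - 11) + 155))*(-441) = (210 + ((166 - 11) + 155))*(-441) = (210 + (155 + 155))*(-441) = (210 + 310)*(-441) = 520*(-441) = -229320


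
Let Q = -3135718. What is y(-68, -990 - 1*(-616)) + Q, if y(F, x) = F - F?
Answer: -3135718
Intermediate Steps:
y(F, x) = 0
y(-68, -990 - 1*(-616)) + Q = 0 - 3135718 = -3135718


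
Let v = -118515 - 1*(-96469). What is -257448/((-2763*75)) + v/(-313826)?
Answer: 14227059733/10838765475 ≈ 1.3126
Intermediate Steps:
v = -22046 (v = -118515 + 96469 = -22046)
-257448/((-2763*75)) + v/(-313826) = -257448/((-2763*75)) - 22046/(-313826) = -257448/(-207225) - 22046*(-1/313826) = -257448*(-1/207225) + 11023/156913 = 85816/69075 + 11023/156913 = 14227059733/10838765475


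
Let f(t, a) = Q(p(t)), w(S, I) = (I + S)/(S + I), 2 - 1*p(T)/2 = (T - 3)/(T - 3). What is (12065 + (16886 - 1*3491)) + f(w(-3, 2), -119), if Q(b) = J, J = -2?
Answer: 25458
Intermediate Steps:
p(T) = 2 (p(T) = 4 - 2*(T - 3)/(T - 3) = 4 - 2*(-3 + T)/(-3 + T) = 4 - 2*1 = 4 - 2 = 2)
w(S, I) = 1 (w(S, I) = (I + S)/(I + S) = 1)
Q(b) = -2
f(t, a) = -2
(12065 + (16886 - 1*3491)) + f(w(-3, 2), -119) = (12065 + (16886 - 1*3491)) - 2 = (12065 + (16886 - 3491)) - 2 = (12065 + 13395) - 2 = 25460 - 2 = 25458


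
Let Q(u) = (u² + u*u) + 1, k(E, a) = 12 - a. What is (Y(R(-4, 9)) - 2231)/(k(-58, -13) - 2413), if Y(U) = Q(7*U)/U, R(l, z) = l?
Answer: 10493/9552 ≈ 1.0985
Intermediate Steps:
Q(u) = 1 + 2*u² (Q(u) = (u² + u²) + 1 = 2*u² + 1 = 1 + 2*u²)
Y(U) = (1 + 98*U²)/U (Y(U) = (1 + 2*(7*U)²)/U = (1 + 2*(49*U²))/U = (1 + 98*U²)/U)
(Y(R(-4, 9)) - 2231)/(k(-58, -13) - 2413) = ((1/(-4) + 98*(-4)) - 2231)/((12 - 1*(-13)) - 2413) = ((-¼ - 392) - 2231)/((12 + 13) - 2413) = (-1569/4 - 2231)/(25 - 2413) = -10493/4/(-2388) = -10493/4*(-1/2388) = 10493/9552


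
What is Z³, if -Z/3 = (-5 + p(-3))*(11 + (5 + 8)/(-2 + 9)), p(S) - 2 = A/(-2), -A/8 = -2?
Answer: 26198073000/343 ≈ 7.6379e+7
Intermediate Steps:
A = 16 (A = -8*(-2) = 16)
p(S) = -6 (p(S) = 2 + 16/(-2) = 2 + 16*(-½) = 2 - 8 = -6)
Z = 2970/7 (Z = -3*(-5 - 6)*(11 + (5 + 8)/(-2 + 9)) = -(-33)*(11 + 13/7) = -(-33)*90/7 = -3*(-990/7) = 2970/7 ≈ 424.29)
Z³ = (2970/7)³ = 26198073000/343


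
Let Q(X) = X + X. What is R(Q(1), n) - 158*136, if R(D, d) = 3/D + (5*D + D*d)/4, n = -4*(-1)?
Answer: -21482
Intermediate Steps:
Q(X) = 2*X
n = 4
R(D, d) = 3/D + 5*D/4 + D*d/4 (R(D, d) = 3/D + (5*D + D*d)*(¼) = 3/D + (5*D/4 + D*d/4) = 3/D + 5*D/4 + D*d/4)
R(Q(1), n) - 158*136 = (12 + (2*1)²*(5 + 4))/(4*((2*1))) - 158*136 = (¼)*(12 + 2²*9)/2 - 21488 = (¼)*(½)*(12 + 4*9) - 21488 = (¼)*(½)*(12 + 36) - 21488 = (¼)*(½)*48 - 21488 = 6 - 21488 = -21482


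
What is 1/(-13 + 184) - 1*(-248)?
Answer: 42409/171 ≈ 248.01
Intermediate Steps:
1/(-13 + 184) - 1*(-248) = 1/171 + 248 = 42409/171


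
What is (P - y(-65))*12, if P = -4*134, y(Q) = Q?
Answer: -5652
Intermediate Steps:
P = -536
(P - y(-65))*12 = (-536 - 1*(-65))*12 = (-536 + 65)*12 = -471*12 = -5652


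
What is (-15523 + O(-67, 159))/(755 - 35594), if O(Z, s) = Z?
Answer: 15590/34839 ≈ 0.44749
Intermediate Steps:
(-15523 + O(-67, 159))/(755 - 35594) = (-15523 - 67)/(755 - 35594) = -15590/(-34839) = -15590*(-1/34839) = 15590/34839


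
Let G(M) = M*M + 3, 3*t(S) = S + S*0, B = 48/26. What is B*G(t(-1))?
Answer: 224/39 ≈ 5.7436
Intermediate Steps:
B = 24/13 (B = 48*(1/26) = 24/13 ≈ 1.8462)
t(S) = S/3 (t(S) = (S + S*0)/3 = (S + 0)/3 = S/3)
G(M) = 3 + M² (G(M) = M² + 3 = 3 + M²)
B*G(t(-1)) = 24*(3 + ((⅓)*(-1))²)/13 = 24*(3 + (-⅓)²)/13 = 24*(3 + ⅑)/13 = (24/13)*(28/9) = 224/39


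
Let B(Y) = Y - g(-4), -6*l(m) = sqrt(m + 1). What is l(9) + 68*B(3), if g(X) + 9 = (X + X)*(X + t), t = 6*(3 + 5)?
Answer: 24752 - sqrt(10)/6 ≈ 24751.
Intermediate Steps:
l(m) = -sqrt(1 + m)/6 (l(m) = -sqrt(m + 1)/6 = -sqrt(1 + m)/6)
t = 48 (t = 6*8 = 48)
g(X) = -9 + 2*X*(48 + X) (g(X) = -9 + (X + X)*(X + 48) = -9 + (2*X)*(48 + X) = -9 + 2*X*(48 + X))
B(Y) = 361 + Y (B(Y) = Y - (-9 + 2*(-4)**2 + 96*(-4)) = Y - (-9 + 2*16 - 384) = Y - (-9 + 32 - 384) = Y - 1*(-361) = Y + 361 = 361 + Y)
l(9) + 68*B(3) = -sqrt(1 + 9)/6 + 68*(361 + 3) = -sqrt(10)/6 + 68*364 = -sqrt(10)/6 + 24752 = 24752 - sqrt(10)/6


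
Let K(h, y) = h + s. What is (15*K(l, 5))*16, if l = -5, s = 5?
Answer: 0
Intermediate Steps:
K(h, y) = 5 + h (K(h, y) = h + 5 = 5 + h)
(15*K(l, 5))*16 = (15*(5 - 5))*16 = (15*0)*16 = 0*16 = 0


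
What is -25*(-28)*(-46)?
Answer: -32200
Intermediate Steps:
-25*(-28)*(-46) = 700*(-46) = -32200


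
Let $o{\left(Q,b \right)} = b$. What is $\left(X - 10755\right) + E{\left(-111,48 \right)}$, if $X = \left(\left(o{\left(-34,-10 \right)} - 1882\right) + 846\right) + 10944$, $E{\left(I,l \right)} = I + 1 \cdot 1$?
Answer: $-967$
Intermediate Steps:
$E{\left(I,l \right)} = 1 + I$ ($E{\left(I,l \right)} = I + 1 = 1 + I$)
$X = 9898$ ($X = \left(\left(-10 - 1882\right) + 846\right) + 10944 = \left(-1892 + 846\right) + 10944 = -1046 + 10944 = 9898$)
$\left(X - 10755\right) + E{\left(-111,48 \right)} = \left(9898 - 10755\right) + \left(1 - 111\right) = -857 - 110 = -967$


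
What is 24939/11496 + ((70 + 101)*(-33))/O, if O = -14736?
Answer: 6005181/2352848 ≈ 2.5523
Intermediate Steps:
24939/11496 + ((70 + 101)*(-33))/O = 24939/11496 + ((70 + 101)*(-33))/(-14736) = 24939*(1/11496) + (171*(-33))*(-1/14736) = 8313/3832 - 5643*(-1/14736) = 8313/3832 + 1881/4912 = 6005181/2352848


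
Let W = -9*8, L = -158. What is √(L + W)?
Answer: I*√230 ≈ 15.166*I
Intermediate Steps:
W = -72
√(L + W) = √(-158 - 72) = √(-230) = I*√230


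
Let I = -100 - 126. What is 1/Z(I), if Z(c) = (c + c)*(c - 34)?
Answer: 1/117520 ≈ 8.5092e-6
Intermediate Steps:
I = -226
Z(c) = 2*c*(-34 + c) (Z(c) = (2*c)*(-34 + c) = 2*c*(-34 + c))
1/Z(I) = 1/(2*(-226)*(-34 - 226)) = 1/(2*(-226)*(-260)) = 1/117520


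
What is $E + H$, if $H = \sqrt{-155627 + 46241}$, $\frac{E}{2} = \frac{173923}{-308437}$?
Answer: $- \frac{347846}{308437} + 3 i \sqrt{12154} \approx -1.1278 + 330.74 i$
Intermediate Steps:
$E = - \frac{347846}{308437}$ ($E = 2 \frac{173923}{-308437} = 2 \cdot 173923 \left(- \frac{1}{308437}\right) = 2 \left(- \frac{173923}{308437}\right) = - \frac{347846}{308437} \approx -1.1278$)
$H = 3 i \sqrt{12154}$ ($H = \sqrt{-109386} = 3 i \sqrt{12154} \approx 330.74 i$)
$E + H = - \frac{347846}{308437} + 3 i \sqrt{12154}$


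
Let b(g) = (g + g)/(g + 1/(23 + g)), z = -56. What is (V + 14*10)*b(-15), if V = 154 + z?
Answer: 480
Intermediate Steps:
V = 98 (V = 154 - 56 = 98)
b(g) = 2*g/(g + 1/(23 + g)) (b(g) = (2*g)/(g + 1/(23 + g)) = 2*g/(g + 1/(23 + g)))
(V + 14*10)*b(-15) = (98 + 14*10)*(2*(-15)*(23 - 15)/(1 + (-15)² + 23*(-15))) = (98 + 140)*(2*(-15)*8/(1 + 225 - 345)) = 238*(2*(-15)*8/(-119)) = 238*(2*(-15)*(-1/119)*8) = 238*(240/119) = 480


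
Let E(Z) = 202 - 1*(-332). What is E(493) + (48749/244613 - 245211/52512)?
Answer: 2267290348083/4281705952 ≈ 529.53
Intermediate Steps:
E(Z) = 534 (E(Z) = 202 + 332 = 534)
E(493) + (48749/244613 - 245211/52512) = 534 + (48749/244613 - 245211/52512) = 534 + (48749*(1/244613) - 245211*1/52512) = 534 + (48749/244613 - 81737/17504) = 534 - 19140630285/4281705952 = 2267290348083/4281705952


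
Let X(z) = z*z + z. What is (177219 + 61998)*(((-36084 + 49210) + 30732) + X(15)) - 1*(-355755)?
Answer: 10549347021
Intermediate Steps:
X(z) = z + z² (X(z) = z² + z = z + z²)
(177219 + 61998)*(((-36084 + 49210) + 30732) + X(15)) - 1*(-355755) = (177219 + 61998)*(((-36084 + 49210) + 30732) + 15*(1 + 15)) - 1*(-355755) = 239217*((13126 + 30732) + 15*16) + 355755 = 239217*(43858 + 240) + 355755 = 239217*44098 + 355755 = 10548991266 + 355755 = 10549347021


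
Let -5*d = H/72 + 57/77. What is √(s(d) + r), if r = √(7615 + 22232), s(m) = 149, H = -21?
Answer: √(149 + √29847) ≈ 17.938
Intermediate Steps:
d = -829/9240 (d = -(-21/72 + 57/77)/5 = -(-21*1/72 + 57*(1/77))/5 = -(-7/24 + 57/77)/5 = -⅕*829/1848 = -829/9240 ≈ -0.089719)
r = √29847 ≈ 172.76
√(s(d) + r) = √(149 + √29847)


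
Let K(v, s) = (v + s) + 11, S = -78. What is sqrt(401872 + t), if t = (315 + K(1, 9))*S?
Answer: 4*sqrt(23479) ≈ 612.91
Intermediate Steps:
K(v, s) = 11 + s + v (K(v, s) = (s + v) + 11 = 11 + s + v)
t = -26208 (t = (315 + (11 + 9 + 1))*(-78) = (315 + 21)*(-78) = 336*(-78) = -26208)
sqrt(401872 + t) = sqrt(401872 - 26208) = sqrt(375664) = 4*sqrt(23479)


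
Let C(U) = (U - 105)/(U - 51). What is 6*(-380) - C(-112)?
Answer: -371857/163 ≈ -2281.3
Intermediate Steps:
C(U) = (-105 + U)/(-51 + U)
6*(-380) - C(-112) = 6*(-380) - (-105 - 112)/(-51 - 112) = -2280 - (-217)/(-163) = -2280 - (-1)*(-217)/163 = -2280 - 1*217/163 = -2280 - 217/163 = -371857/163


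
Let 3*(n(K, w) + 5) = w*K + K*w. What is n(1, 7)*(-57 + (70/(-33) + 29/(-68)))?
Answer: 133625/6732 ≈ 19.849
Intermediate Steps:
n(K, w) = -5 + 2*K*w/3 (n(K, w) = -5 + (w*K + K*w)/3 = -5 + (K*w + K*w)/3 = -5 + (2*K*w)/3 = -5 + 2*K*w/3)
n(1, 7)*(-57 + (70/(-33) + 29/(-68))) = (-5 + (2/3)*1*7)*(-57 + (70/(-33) + 29/(-68))) = (-5 + 14/3)*(-57 + (70*(-1/33) + 29*(-1/68))) = -(-57 + (-70/33 - 29/68))/3 = -(-57 - 5717/2244)/3 = -1/3*(-133625/2244) = 133625/6732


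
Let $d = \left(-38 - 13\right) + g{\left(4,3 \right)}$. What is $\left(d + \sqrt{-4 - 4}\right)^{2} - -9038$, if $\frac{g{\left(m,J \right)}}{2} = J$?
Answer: $11055 - 180 i \sqrt{2} \approx 11055.0 - 254.56 i$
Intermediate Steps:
$g{\left(m,J \right)} = 2 J$
$d = -45$ ($d = \left(-38 - 13\right) + 2 \cdot 3 = -51 + 6 = -45$)
$\left(d + \sqrt{-4 - 4}\right)^{2} - -9038 = \left(-45 + \sqrt{-4 - 4}\right)^{2} - -9038 = \left(-45 + \sqrt{-8}\right)^{2} + 9038 = \left(-45 + 2 i \sqrt{2}\right)^{2} + 9038 = 9038 + \left(-45 + 2 i \sqrt{2}\right)^{2}$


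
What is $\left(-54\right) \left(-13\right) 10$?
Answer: $7020$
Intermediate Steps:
$\left(-54\right) \left(-13\right) 10 = 702 \cdot 10 = 7020$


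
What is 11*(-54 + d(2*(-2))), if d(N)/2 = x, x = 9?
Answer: -396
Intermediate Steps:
d(N) = 18 (d(N) = 2*9 = 18)
11*(-54 + d(2*(-2))) = 11*(-54 + 18) = 11*(-36) = -396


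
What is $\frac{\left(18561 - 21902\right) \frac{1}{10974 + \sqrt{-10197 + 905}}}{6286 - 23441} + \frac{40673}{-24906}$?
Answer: $\frac{- 697745315 \sqrt{2323} + 3828486937932 i}{427262430 \left(\sqrt{2323} - 5487 i\right)} \approx -1.633 - 1.5588 \cdot 10^{-7} i$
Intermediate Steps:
$\frac{\left(18561 - 21902\right) \frac{1}{10974 + \sqrt{-10197 + 905}}}{6286 - 23441} + \frac{40673}{-24906} = \frac{\left(-3341\right) \frac{1}{10974 + \sqrt{-9292}}}{-17155} + 40673 \left(- \frac{1}{24906}\right) = - \frac{3341}{10974 + 2 i \sqrt{2323}} \left(- \frac{1}{17155}\right) - \frac{40673}{24906} = \frac{3341}{17155 \left(10974 + 2 i \sqrt{2323}\right)} - \frac{40673}{24906} = - \frac{40673}{24906} + \frac{3341}{17155 \left(10974 + 2 i \sqrt{2323}\right)}$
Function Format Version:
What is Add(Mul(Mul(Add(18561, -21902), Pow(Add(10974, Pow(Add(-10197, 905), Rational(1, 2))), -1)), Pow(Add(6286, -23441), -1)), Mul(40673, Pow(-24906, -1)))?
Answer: Mul(Rational(1, 427262430), Pow(Add(Pow(2323, Rational(1, 2)), Mul(-5487, I)), -1), Add(Mul(-697745315, Pow(2323, Rational(1, 2))), Mul(3828486937932, I))) ≈ Add(-1.6330, Mul(-1.5588e-7, I))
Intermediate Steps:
Add(Mul(Mul(Add(18561, -21902), Pow(Add(10974, Pow(Add(-10197, 905), Rational(1, 2))), -1)), Pow(Add(6286, -23441), -1)), Mul(40673, Pow(-24906, -1))) = Add(Mul(Mul(-3341, Pow(Add(10974, Pow(-9292, Rational(1, 2))), -1)), Pow(-17155, -1)), Mul(40673, Rational(-1, 24906))) = Add(Mul(Mul(-3341, Pow(Add(10974, Mul(2, I, Pow(2323, Rational(1, 2)))), -1)), Rational(-1, 17155)), Rational(-40673, 24906)) = Add(Mul(Rational(3341, 17155), Pow(Add(10974, Mul(2, I, Pow(2323, Rational(1, 2)))), -1)), Rational(-40673, 24906)) = Add(Rational(-40673, 24906), Mul(Rational(3341, 17155), Pow(Add(10974, Mul(2, I, Pow(2323, Rational(1, 2)))), -1)))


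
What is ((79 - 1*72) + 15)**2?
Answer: 484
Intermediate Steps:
((79 - 1*72) + 15)**2 = ((79 - 72) + 15)**2 = (7 + 15)**2 = 22**2 = 484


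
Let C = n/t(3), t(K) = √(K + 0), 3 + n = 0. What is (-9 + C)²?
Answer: (9 + √3)² ≈ 115.18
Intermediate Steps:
n = -3 (n = -3 + 0 = -3)
t(K) = √K
C = -√3 (C = -3*√3/3 = -√3 ≈ -1.7320)
(-9 + C)² = (-9 - √3)²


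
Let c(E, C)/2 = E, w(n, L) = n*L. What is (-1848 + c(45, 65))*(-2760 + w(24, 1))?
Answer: 4809888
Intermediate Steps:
w(n, L) = L*n
c(E, C) = 2*E
(-1848 + c(45, 65))*(-2760 + w(24, 1)) = (-1848 + 2*45)*(-2760 + 1*24) = (-1848 + 90)*(-2760 + 24) = -1758*(-2736) = 4809888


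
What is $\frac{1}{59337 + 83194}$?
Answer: $\frac{1}{142531} \approx 7.016 \cdot 10^{-6}$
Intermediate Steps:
$\frac{1}{59337 + 83194} = \frac{1}{142531}$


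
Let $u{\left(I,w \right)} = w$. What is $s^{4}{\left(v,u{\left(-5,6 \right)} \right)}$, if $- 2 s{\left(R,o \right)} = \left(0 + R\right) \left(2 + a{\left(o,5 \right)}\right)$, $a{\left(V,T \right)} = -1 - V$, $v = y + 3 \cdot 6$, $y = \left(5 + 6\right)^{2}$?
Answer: $\frac{233313150625}{16} \approx 1.4582 \cdot 10^{10}$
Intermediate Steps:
$y = 121$ ($y = 11^{2} = 121$)
$v = 139$ ($v = 121 + 3 \cdot 6 = 121 + 18 = 139$)
$s{\left(R,o \right)} = - \frac{R \left(1 - o\right)}{2}$ ($s{\left(R,o \right)} = - \frac{\left(0 + R\right) \left(2 - \left(1 + o\right)\right)}{2} = - \frac{R \left(1 - o\right)}{2}$)
$s^{4}{\left(v,u{\left(-5,6 \right)} \right)} = \left(\frac{1}{2} \cdot 139 \left(-1 + 6\right)\right)^{4} = \left(\frac{1}{2} \cdot 139 \cdot 5\right)^{4} = \left(\frac{695}{2}\right)^{4} = \frac{233313150625}{16}$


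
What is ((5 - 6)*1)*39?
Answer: -39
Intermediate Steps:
((5 - 6)*1)*39 = -1*1*39 = -1*39 = -39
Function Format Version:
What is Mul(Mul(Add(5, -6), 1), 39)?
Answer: -39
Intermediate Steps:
Mul(Mul(Add(5, -6), 1), 39) = Mul(Mul(-1, 1), 39) = Mul(-1, 39) = -39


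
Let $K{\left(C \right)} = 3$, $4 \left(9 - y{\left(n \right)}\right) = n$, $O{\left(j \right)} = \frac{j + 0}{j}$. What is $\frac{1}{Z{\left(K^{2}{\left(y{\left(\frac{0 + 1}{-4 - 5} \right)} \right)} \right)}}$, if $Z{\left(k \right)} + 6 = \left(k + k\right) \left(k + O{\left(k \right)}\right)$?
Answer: $\frac{1}{174} \approx 0.0057471$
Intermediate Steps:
$O{\left(j \right)} = 1$ ($O{\left(j \right)} = \frac{j}{j} = 1$)
$y{\left(n \right)} = 9 - \frac{n}{4}$
$Z{\left(k \right)} = -6 + 2 k \left(1 + k\right)$ ($Z{\left(k \right)} = -6 + \left(k + k\right) \left(k + 1\right) = -6 + 2 k \left(1 + k\right)$)
$\frac{1}{Z{\left(K^{2}{\left(y{\left(\frac{0 + 1}{-4 - 5} \right)} \right)} \right)}} = \frac{1}{-6 + 2 \cdot 3^{2} + 2 \left(3^{2}\right)^{2}} = \frac{1}{-6 + 2 \cdot 9 + 2 \cdot 9^{2}} = \frac{1}{-6 + 18 + 2 \cdot 81} = \frac{1}{-6 + 18 + 162} = \frac{1}{174}$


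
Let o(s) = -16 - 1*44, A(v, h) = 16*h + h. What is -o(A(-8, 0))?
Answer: 60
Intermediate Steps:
A(v, h) = 17*h
o(s) = -60 (o(s) = -16 - 44 = -60)
-o(A(-8, 0)) = -1*(-60) = 60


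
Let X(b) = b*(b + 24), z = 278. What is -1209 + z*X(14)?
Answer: 146687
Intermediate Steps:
X(b) = b*(24 + b)
-1209 + z*X(14) = -1209 + 278*(14*(24 + 14)) = -1209 + 278*(14*38) = -1209 + 278*532 = -1209 + 147896 = 146687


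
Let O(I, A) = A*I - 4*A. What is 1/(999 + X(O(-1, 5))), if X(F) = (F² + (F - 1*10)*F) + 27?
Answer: 1/2526 ≈ 0.00039588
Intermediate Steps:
O(I, A) = -4*A + A*I
X(F) = 27 + F² + F*(-10 + F) (X(F) = (F² + (F - 10)*F) + 27 = (F² + (-10 + F)*F) + 27 = (F² + F*(-10 + F)) + 27 = 27 + F² + F*(-10 + F))
1/(999 + X(O(-1, 5))) = 1/(999 + (27 - 50*(-4 - 1) + 2*(5*(-4 - 1))²)) = 1/(999 + (27 - 50*(-5) + 2*(5*(-5))²)) = 1/(999 + (27 - 10*(-25) + 2*(-25)²)) = 1/(999 + (27 + 250 + 2*625)) = 1/(999 + (27 + 250 + 1250)) = 1/(999 + 1527) = 1/2526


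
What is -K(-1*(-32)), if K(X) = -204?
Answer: 204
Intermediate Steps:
-K(-1*(-32)) = -1*(-204) = 204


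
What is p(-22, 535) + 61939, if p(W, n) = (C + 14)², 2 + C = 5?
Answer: 62228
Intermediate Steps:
C = 3 (C = -2 + 5 = 3)
p(W, n) = 289 (p(W, n) = (3 + 14)² = 17² = 289)
p(-22, 535) + 61939 = 289 + 61939 = 62228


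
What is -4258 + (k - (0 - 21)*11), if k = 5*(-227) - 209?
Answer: -5371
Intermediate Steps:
k = -1344 (k = -1135 - 209 = -1344)
-4258 + (k - (0 - 21)*11) = -4258 + (-1344 - (0 - 21)*11) = -4258 + (-1344 - (-21)*11) = -4258 + (-1344 - 1*(-231)) = -4258 + (-1344 + 231) = -4258 - 1113 = -5371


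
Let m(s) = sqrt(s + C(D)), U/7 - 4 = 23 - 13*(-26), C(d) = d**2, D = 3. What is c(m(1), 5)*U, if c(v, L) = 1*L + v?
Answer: 12775 + 2555*sqrt(10) ≈ 20855.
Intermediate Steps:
U = 2555 (U = 28 + 7*(23 - 13*(-26)) = 28 + 7*(23 + 338) = 28 + 7*361 = 28 + 2527 = 2555)
m(s) = sqrt(9 + s) (m(s) = sqrt(s + 3**2) = sqrt(s + 9) = sqrt(9 + s))
c(v, L) = L + v
c(m(1), 5)*U = (5 + sqrt(9 + 1))*2555 = (5 + sqrt(10))*2555 = 12775 + 2555*sqrt(10)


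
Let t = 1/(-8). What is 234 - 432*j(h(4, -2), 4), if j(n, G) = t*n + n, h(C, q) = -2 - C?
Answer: 2502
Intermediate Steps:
t = -1/8 ≈ -0.12500
j(n, G) = 7*n/8 (j(n, G) = -n/8 + n = 7*n/8)
234 - 432*j(h(4, -2), 4) = 234 - 378*(-2 - 1*4) = 234 - 378*(-2 - 4) = 234 - 378*(-6) = 234 - 432*(-21/4) = 234 + 2268 = 2502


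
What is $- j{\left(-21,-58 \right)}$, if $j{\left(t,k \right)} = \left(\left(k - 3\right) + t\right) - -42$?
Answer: $40$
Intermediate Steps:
$j{\left(t,k \right)} = 39 + k + t$ ($j{\left(t,k \right)} = \left(\left(-3 + k\right) + t\right) + 42 = \left(-3 + k + t\right) + 42 = 39 + k + t$)
$- j{\left(-21,-58 \right)} = - (39 - 58 - 21) = \left(-1\right) \left(-40\right) = 40$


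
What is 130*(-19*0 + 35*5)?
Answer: 22750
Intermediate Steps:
130*(-19*0 + 35*5) = 130*(0 + 175) = 130*175 = 22750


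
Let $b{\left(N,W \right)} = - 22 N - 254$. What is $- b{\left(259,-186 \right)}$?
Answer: $5952$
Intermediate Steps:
$b{\left(N,W \right)} = -254 - 22 N$
$- b{\left(259,-186 \right)} = - (-254 - 5698) = \left(-1\right) \left(-5952\right) = 5952$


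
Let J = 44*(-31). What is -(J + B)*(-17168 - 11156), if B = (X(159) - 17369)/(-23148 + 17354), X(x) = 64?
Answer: -111677439182/2897 ≈ -3.8549e+7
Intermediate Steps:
J = -1364
B = 17305/5794 (B = (64 - 17369)/(-23148 + 17354) = -17305/(-5794) = -17305*(-1/5794) = 17305/5794 ≈ 2.9867)
-(J + B)*(-17168 - 11156) = -(-1364 + 17305/5794)*(-17168 - 11156) = -(-7885711)*(-28324)/5794 = -1*111677439182/2897 = -111677439182/2897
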